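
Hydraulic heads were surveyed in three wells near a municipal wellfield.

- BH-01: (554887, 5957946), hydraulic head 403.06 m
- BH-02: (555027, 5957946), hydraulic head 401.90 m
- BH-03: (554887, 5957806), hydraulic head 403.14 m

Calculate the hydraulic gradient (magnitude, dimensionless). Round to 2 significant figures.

0.0083

∂h/∂x = (401.90 − 403.06) / (555027 − 554887) = -0.008286
∂h/∂y = (403.14 − 403.06) / (5957806 − 5957946) = -0.0005714
|∇h| = √(-0.008286² + -0.0005714²) = 0.008306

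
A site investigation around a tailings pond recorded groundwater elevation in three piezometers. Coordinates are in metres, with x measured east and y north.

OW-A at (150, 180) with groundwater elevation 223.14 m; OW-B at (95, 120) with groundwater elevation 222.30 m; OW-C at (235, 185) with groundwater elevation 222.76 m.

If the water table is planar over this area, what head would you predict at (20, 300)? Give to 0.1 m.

226.2 m

With h = a·x + b·y + c and OW-A as origin, the differences give:
  (-55)·a + (-60)·b = -0.84
  85·a + 5·b = -0.38
Eliminate b (×5 and ×(-60), subtract): 4825·a = -27.000 → a = ∂h/∂x = -0.005596
Back-substitute: b = ∂h/∂y = +0.01913.
h(20, 300) = 223.14 + (-0.005596)·(-130) + (+0.01913)·(120) = 223.14 +0.727 +2.296 = 226.163 m.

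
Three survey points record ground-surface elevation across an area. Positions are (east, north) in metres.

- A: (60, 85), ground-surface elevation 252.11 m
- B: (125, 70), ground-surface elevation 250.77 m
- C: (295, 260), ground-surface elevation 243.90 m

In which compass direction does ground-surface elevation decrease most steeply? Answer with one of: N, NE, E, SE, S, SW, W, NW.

With z = a·x + b·y + c and A as origin, the differences give:
  65·a + (-15)·b = -1.34
  235·a + 175·b = -8.21
Eliminate b (×175 and ×(-15), subtract): 14900·a = -357.650 → a = ∂z/∂x = -0.02400
Back-substitute: b = ∂z/∂y = -0.01468.
Steepest decrease is along −∇f = (+0.02400 E, +0.01468 N) → northeast.

NE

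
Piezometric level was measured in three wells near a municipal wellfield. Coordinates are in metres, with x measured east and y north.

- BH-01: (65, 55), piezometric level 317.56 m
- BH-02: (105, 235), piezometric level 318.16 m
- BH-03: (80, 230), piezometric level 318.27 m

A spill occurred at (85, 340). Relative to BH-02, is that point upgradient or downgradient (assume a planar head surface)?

With h = a·x + b·y + c and BH-01 as origin, the differences give:
  40·a + 180·b = +0.60
  15·a + 175·b = +0.71
Eliminate b (×175 and ×180, subtract): 4300·a = -22.800 → a = ∂h/∂x = -0.005302
Back-substitute: b = ∂h/∂y = +0.004512.
Head at (85, 340) = 317.56 + (-0.005302)·(20) + (+0.004512)·(285) = 318.74 m.
That is higher than the 318.16 m at BH-02, so the point is upgradient.

upgradient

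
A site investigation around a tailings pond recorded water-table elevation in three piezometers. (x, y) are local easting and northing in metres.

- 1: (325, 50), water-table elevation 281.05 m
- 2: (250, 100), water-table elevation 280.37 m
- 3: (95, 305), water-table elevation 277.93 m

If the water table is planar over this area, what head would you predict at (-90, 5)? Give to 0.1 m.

280.6 m

Differences from 1: to 2 (Δx, Δy, Δh) = (-75, 50, -0.68); to 3 = (-230, 255, -3.12).
Solve a·Δx + b·Δy = Δh: det = (-75)·255 − (-230)·50 = -7625.
∂h/∂x = [(-0.68)·255 − (-3.12)·50] / -7625 = +0.002282
∂h/∂y = [(-75)·(-3.12) − (-230)·(-0.68)] / -7625 = -0.01018
h(-90, 5) = 281.05 + (+0.002282)·(-415) + (-0.01018)·(-45) = 281.05 -0.947 +0.458 = 280.561 m.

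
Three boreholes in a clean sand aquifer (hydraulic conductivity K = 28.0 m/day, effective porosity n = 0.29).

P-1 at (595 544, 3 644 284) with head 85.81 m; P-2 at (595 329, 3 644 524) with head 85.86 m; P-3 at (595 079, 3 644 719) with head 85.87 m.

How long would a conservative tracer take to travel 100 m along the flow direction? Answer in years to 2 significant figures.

Differences from P-1: to P-2 (Δx, Δy, Δh) = (-215, 240, +0.05); to P-3 = (-465, 435, +0.06).
Determinant of the coordinate differences = (-215)·435 − (-465)·240 = 18075.
∂h/∂x = [(+0.05)·435 − (+0.06)·240] / 18075 = +0.0004066
∂h/∂y = [(-215)·(+0.06) − (-465)·(+0.05)] / 18075 = +0.0005726
|∇h| = √(0.0004066² + 0.0005726²) = 0.0007023
Seepage velocity v = K·i/n = 28.0 × 0.0007023 / 0.29 = 0.06781 m/day.
t = 100 / 0.06781 = 1475 days = 4.04 years.

4.0 years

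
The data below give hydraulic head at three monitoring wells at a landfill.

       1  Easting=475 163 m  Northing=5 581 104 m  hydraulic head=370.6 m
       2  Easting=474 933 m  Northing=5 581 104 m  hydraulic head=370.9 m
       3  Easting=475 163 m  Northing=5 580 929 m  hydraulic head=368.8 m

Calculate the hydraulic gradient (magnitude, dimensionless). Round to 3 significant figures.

∂h/∂x = (370.9 − 370.6) / (474933 − 475163) = -0.001304
∂h/∂y = (368.8 − 370.6) / (5580929 − 5581104) = +0.01029
|∇h| = √(-0.001304² + 0.01029²) = 0.01037

0.0104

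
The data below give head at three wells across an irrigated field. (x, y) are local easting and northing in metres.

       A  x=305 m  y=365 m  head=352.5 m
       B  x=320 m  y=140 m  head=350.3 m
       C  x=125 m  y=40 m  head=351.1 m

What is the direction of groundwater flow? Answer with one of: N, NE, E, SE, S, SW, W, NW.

With h = a·x + b·y + c and A as origin, the differences give:
  15·a + (-225)·b = -2.2
  (-180)·a + (-325)·b = -1.4
Eliminate b (×(-325) and ×(-225), subtract): -45375·a = 400.00 → a = ∂h/∂x = -0.008815
Back-substitute: b = ∂h/∂y = +0.009190.
Flow = −∇h = (+0.008815 east, -0.009190 north), which points southeast.

SE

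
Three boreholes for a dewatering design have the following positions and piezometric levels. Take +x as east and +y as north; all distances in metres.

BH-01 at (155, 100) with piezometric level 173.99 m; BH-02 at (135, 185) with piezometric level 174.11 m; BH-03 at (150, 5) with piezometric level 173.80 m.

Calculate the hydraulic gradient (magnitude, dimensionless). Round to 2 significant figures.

Three-point gradient (reference BH-01): Δ to BH-02 = (-20, 85, +0.12), Δ to BH-03 = (-5, -95, -0.19).
∂h/∂x = +0.002043, ∂h/∂y = +0.001892 (det = 2325).
|∇h| = √(0.002043² + 0.001892²) = 0.002785

0.0028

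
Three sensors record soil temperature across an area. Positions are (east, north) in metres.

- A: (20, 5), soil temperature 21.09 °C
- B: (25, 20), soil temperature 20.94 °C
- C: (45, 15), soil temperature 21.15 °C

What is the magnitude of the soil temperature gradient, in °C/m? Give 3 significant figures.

0.0145 °C/m

Taking A as reference: B−A = (5, 15, -0.15); C−A = (25, 10, +0.06).
Determinant of the coordinate differences = 5·10 − 25·15 = -325.
∂T/∂x = [(-0.15)·10 − (+0.06)·15] / -325 = +0.007385
∂T/∂y = [5·(+0.06) − 25·(-0.15)] / -325 = -0.01246
|∇f| = √(0.007385² + -0.01246²) = 0.01448 °C/m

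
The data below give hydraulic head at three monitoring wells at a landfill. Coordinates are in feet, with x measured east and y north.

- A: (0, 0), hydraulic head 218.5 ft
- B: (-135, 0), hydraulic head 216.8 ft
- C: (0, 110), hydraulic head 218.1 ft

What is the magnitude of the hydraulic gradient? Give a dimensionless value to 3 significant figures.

∂h/∂x = (216.8 − 218.5) / (-135 − 0) = +0.01259
∂h/∂y = (218.1 − 218.5) / (110 − 0) = -0.003636
|∇h| = √(0.01259² + -0.003636²) = 0.0131

0.0131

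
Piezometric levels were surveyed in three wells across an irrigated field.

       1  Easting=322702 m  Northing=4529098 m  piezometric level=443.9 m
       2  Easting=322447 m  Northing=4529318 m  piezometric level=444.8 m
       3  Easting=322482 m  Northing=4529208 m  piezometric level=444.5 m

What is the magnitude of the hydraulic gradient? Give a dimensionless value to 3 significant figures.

Differences from 1: to 2 (Δx, Δy, Δh) = (-255, 220, +0.9); to 3 = (-220, 110, +0.6).
Solve a·Δx + b·Δy = Δh: det = (-255)·110 − (-220)·220 = 20350.
∂h/∂x = [(+0.9)·110 − (+0.6)·220] / 20350 = -0.001622
∂h/∂y = [(-255)·(+0.6) − (-220)·(+0.9)] / 20350 = +0.002211
|∇h| = √(-0.001622² + 0.002211²) = 0.002742

0.00274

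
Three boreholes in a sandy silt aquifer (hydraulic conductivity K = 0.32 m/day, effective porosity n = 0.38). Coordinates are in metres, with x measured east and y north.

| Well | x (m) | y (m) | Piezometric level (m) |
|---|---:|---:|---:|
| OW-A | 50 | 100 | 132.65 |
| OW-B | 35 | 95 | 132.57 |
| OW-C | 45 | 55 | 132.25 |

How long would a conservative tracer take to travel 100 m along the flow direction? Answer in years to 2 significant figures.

Differences from OW-A: to OW-B (Δx, Δy, Δh) = (-15, -5, -0.08); to OW-C = (-5, -45, -0.40).
Solve a·Δx + b·Δy = Δh: det = (-15)·(-45) − (-5)·(-5) = 650.
∂h/∂x = [(-0.08)·(-45) − (-0.40)·(-5)] / 650 = +0.002462
∂h/∂y = [(-15)·(-0.40) − (-5)·(-0.08)] / 650 = +0.008615
|∇h| = √(0.002462² + 0.008615²) = 0.00896
Seepage velocity v = K·i/n = 0.32 × 0.00896 / 0.38 = 0.007545 m/day.
t = 100 / 0.007545 = 1.325e+04 days = 36.3 years.

36 years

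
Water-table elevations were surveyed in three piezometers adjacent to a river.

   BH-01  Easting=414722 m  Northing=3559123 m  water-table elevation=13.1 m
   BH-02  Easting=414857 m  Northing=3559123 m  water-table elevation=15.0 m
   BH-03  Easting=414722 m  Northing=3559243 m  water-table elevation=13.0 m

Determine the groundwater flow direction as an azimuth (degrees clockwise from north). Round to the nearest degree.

∂h/∂x = (15.0 − 13.1) / (414857 − 414722) = +0.01407
∂h/∂y = (13.0 − 13.1) / (3559243 − 3559123) = -0.0008333
Flow direction (−∇h) has components (-0.01407 E, +0.0008333 N).
Azimuth = atan2(E, N) = atan2(-0.01407, +0.0008333) = 273.4° ≈ 273°.

273°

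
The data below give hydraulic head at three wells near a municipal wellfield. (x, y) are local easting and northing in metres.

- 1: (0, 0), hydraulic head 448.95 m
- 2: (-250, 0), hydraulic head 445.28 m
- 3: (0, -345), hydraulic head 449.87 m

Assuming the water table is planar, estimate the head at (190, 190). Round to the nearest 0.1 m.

∂h/∂x = (445.28 − 448.95) / (-250 − 0) = +0.01468
∂h/∂y = (449.87 − 448.95) / (-345 − 0) = -0.002667
h(190, 190) = 448.95 + (+0.01468)·(190) + (-0.002667)·(190) = 448.95 +2.789 -0.507 = 451.233 m.

451.2 m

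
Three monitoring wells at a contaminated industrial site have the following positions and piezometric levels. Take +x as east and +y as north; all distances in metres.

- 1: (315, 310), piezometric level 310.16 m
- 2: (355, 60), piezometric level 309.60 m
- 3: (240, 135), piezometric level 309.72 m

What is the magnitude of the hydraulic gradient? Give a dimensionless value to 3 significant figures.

With h = a·x + b·y + c and 1 as origin, the differences give:
  40·a + (-250)·b = -0.56
  (-75)·a + (-175)·b = -0.44
Eliminate b (×(-175) and ×(-250), subtract): -25750·a = -12.000 → a = ∂h/∂x = +0.0004660
Back-substitute: b = ∂h/∂y = +0.002315.
|∇h| = √(0.0004660² + 0.002315²) = 0.002361

0.00236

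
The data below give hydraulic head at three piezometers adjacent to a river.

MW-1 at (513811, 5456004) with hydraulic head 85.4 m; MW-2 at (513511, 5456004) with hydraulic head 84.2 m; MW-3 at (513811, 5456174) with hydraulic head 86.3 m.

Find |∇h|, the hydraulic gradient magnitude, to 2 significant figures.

∂h/∂x = (84.2 − 85.4) / (513511 − 513811) = +0.004000
∂h/∂y = (86.3 − 85.4) / (5456174 − 5456004) = +0.005294
|∇h| = √(0.004000² + 0.005294²) = 0.006635

0.0066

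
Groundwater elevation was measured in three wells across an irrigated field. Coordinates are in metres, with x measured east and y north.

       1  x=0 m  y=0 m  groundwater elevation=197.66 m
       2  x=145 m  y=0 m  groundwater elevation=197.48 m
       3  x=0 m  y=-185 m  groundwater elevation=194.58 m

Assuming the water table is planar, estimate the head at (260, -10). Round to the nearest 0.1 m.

∂h/∂x = (197.48 − 197.66) / (145 − 0) = -0.001241
∂h/∂y = (194.58 − 197.66) / (-185 − 0) = +0.01665
h(260, -10) = 197.66 + (-0.001241)·(260) + (+0.01665)·(-10) = 197.66 -0.323 -0.166 = 197.171 m.

197.2 m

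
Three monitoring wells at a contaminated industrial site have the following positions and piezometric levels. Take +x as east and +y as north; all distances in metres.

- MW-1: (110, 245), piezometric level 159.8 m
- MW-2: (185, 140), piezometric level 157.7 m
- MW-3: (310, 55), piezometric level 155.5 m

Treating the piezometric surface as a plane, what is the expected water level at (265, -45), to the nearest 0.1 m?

154.4 m

Taking MW-1 as reference: MW-2−MW-1 = (75, -105, -2.1); MW-3−MW-1 = (200, -190, -4.3).
Determinant of the coordinate differences = 75·(-190) − 200·(-105) = 6750.
∂h/∂x = [(-2.1)·(-190) − (-4.3)·(-105)] / 6750 = -0.007778
∂h/∂y = [75·(-4.3) − 200·(-2.1)] / 6750 = +0.01444
h(265, -45) = 159.8 + (-0.007778)·(155) + (+0.01444)·(-290) = 159.8 -1.206 -4.189 = 154.406 m.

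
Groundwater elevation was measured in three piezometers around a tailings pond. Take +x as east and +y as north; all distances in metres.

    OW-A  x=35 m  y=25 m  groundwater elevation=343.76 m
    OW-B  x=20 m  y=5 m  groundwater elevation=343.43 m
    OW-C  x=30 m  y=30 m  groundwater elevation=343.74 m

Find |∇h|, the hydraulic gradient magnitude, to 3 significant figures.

Three-point gradient (reference OW-A): Δ to OW-B = (-15, -20, -0.33), Δ to OW-C = (-5, 5, -0.02).
∂h/∂x = +0.01171, ∂h/∂y = +0.007714 (det = -175).
|∇h| = √(0.01171² + 0.007714²) = 0.01402

0.0140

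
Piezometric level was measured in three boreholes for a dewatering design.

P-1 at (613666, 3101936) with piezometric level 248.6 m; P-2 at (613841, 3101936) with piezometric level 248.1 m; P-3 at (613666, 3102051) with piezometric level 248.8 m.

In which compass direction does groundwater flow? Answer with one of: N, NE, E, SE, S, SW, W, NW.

∂h/∂x = (248.1 − 248.6) / (613841 − 613666) = -0.002857
∂h/∂y = (248.8 − 248.6) / (3102051 − 3101936) = +0.001739
Flow = −∇h = (+0.002857 east, -0.001739 north), which points southeast.

SE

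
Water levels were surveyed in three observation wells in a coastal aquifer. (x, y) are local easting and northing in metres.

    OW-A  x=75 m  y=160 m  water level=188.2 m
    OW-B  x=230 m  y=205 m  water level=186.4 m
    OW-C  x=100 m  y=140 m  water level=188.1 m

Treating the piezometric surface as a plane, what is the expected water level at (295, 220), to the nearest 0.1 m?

185.7 m

With h = a·x + b·y + c and OW-A as origin, the differences give:
  155·a + 45·b = -1.8
  25·a + (-20)·b = -0.1
Eliminate b (×(-20) and ×45, subtract): -4225·a = 40.50 → a = ∂h/∂x = -0.009586
Back-substitute: b = ∂h/∂y = -0.006982.
h(295, 220) = 188.2 + (-0.009586)·(220) + (-0.006982)·(60) = 188.2 -2.109 -0.419 = 185.672 m.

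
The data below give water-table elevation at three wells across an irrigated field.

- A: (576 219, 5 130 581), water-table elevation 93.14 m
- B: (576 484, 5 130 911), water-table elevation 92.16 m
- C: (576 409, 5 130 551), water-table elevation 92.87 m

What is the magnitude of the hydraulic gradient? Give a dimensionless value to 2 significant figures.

0.0023

With h = a·x + b·y + c and A as origin, the differences give:
  265·a + 330·b = -0.98
  190·a + (-30)·b = -0.27
Eliminate b (×(-30) and ×330, subtract): -70650·a = 118.500 → a = ∂h/∂x = -0.001677
Back-substitute: b = ∂h/∂y = -0.001623.
|∇h| = √(-0.001677² + -0.001623²) = 0.002334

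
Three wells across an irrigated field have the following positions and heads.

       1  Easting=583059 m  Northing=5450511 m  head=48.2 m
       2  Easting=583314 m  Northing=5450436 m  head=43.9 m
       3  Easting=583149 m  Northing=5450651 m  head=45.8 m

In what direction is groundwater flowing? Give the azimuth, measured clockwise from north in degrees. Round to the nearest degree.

074°

With h = a·x + b·y + c and 1 as origin, the differences give:
  255·a + (-75)·b = -4.3
  90·a + 140·b = -2.4
Eliminate b (×140 and ×(-75), subtract): 42450·a = -782.00 → a = ∂h/∂x = -0.01842
Back-substitute: b = ∂h/∂y = -0.005300.
Flow direction (−∇h) has components (+0.01842 E, +0.005300 N).
Azimuth = atan2(E, N) = atan2(+0.01842, +0.005300) = 73.9° ≈ 074°.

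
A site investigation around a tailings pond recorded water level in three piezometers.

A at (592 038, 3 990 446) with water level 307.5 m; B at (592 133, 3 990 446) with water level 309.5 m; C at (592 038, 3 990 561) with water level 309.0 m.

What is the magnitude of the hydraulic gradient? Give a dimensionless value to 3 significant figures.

0.0248

∂h/∂x = (309.5 − 307.5) / (592133 − 592038) = +0.02105
∂h/∂y = (309.0 − 307.5) / (3990561 − 3990446) = +0.01304
|∇h| = √(0.02105² + 0.01304²) = 0.02476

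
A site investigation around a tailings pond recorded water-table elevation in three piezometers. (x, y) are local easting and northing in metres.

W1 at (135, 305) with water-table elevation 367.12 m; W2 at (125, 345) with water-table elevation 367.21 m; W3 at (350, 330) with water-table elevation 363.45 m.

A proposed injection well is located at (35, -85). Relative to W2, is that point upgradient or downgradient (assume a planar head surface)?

upgradient

Taking W1 as reference: W2−W1 = (-10, 40, +0.09); W3−W1 = (215, 25, -3.67).
Solve a·Δx + b·Δy = Δh: det = (-10)·25 − 215·40 = -8850.
∂h/∂x = [(+0.09)·25 − (-3.67)·40] / -8850 = -0.01684
∂h/∂y = [(-10)·(-3.67) − 215·(+0.09)] / -8850 = -0.001960
Head at (35, -85) = 367.12 + (-0.01684)·(-100) + (-0.001960)·(-390) = 369.57 m.
That is higher than the 367.21 m at W2, so the point is upgradient.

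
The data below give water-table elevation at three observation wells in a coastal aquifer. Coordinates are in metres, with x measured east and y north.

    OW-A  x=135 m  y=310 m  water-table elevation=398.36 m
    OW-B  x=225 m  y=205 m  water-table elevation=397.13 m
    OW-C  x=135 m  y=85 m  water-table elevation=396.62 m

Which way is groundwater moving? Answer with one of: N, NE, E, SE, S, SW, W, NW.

SE

Differences from OW-A: to OW-B (Δx, Δy, Δh) = (90, -105, -1.23); to OW-C = (0, -225, -1.74).
Determinant of the coordinate differences = 90·(-225) − 0·(-105) = -20250.
∂h/∂x = [(-1.23)·(-225) − (-1.74)·(-105)] / -20250 = -0.004644
∂h/∂y = [90·(-1.74) − 0·(-1.23)] / -20250 = +0.007733
Flow = −∇h = (+0.004644 east, -0.007733 north), which points southeast.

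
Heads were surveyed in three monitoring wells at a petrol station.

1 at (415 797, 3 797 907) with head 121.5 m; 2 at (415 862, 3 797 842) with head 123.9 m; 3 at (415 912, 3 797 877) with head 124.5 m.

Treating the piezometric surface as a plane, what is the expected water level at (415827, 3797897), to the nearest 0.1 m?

Differences from 1: to 2 (Δx, Δy, Δh) = (65, -65, +2.4); to 3 = (115, -30, +3.0).
Solve a·Δx + b·Δy = Δh: det = 65·(-30) − 115·(-65) = 5525.
∂h/∂x = [(+2.4)·(-30) − (+3.0)·(-65)] / 5525 = +0.02226
∂h/∂y = [65·(+3.0) − 115·(+2.4)] / 5525 = -0.01466
h(415827, 3797897) = 121.5 + (+0.02226)·(30) + (-0.01466)·(-10) = 121.5 +0.668 +0.147 = 122.314 m.

122.3 m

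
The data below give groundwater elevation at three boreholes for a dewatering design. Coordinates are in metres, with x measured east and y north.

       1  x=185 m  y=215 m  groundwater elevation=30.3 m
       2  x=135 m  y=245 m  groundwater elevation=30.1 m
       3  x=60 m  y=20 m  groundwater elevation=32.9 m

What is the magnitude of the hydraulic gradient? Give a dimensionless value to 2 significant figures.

Three-point gradient (reference 1): Δ to 2 = (-50, 30, -0.2), Δ to 3 = (-125, -195, +2.6).
∂h/∂x = -0.002889, ∂h/∂y = -0.01148 (det = 13500).
|∇h| = √(-0.002889² + -0.01148²) = 0.01184

0.012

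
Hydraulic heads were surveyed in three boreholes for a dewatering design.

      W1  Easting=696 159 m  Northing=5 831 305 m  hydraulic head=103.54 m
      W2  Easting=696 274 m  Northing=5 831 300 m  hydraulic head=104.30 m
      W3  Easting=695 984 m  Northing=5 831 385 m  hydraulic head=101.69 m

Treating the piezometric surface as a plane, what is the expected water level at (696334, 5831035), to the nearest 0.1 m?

107.2 m

Taking W1 as reference: W2−W1 = (115, -5, +0.76); W3−W1 = (-175, 80, -1.85).
Determinant of the coordinate differences = 115·80 − (-175)·(-5) = 8325.
∂h/∂x = [(+0.76)·80 − (-1.85)·(-5)] / 8325 = +0.006192
∂h/∂y = [115·(-1.85) − (-175)·(+0.76)] / 8325 = -0.009580
h(696334, 5831035) = 103.54 + (+0.006192)·(175) + (-0.009580)·(-270) = 103.54 +1.084 +2.586 = 107.210 m.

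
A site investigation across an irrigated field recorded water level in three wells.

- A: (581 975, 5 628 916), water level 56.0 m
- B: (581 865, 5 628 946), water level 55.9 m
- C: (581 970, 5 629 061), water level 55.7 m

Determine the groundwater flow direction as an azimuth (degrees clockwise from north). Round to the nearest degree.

With h = a·x + b·y + c and A as origin, the differences give:
  (-110)·a + 30·b = -0.1
  (-5)·a + 145·b = -0.3
Eliminate b (×145 and ×30, subtract): -15800·a = -5.50 → a = ∂h/∂x = +0.0003481
Back-substitute: b = ∂h/∂y = -0.002057.
Flow direction (−∇h) has components (-0.0003481 E, +0.002057 N).
Azimuth = atan2(E, N) = atan2(-0.0003481, +0.002057) = 350.4° ≈ 350°.

350°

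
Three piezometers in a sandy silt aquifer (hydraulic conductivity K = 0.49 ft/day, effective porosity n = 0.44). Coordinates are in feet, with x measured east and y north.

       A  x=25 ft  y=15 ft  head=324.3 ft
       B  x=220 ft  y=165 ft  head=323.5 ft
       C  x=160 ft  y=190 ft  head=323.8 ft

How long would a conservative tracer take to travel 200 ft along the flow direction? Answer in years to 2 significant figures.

100 years

Differences from A: to B (Δx, Δy, Δh) = (195, 150, -0.8); to C = (135, 175, -0.5).
Solve a·Δx + b·Δy = Δh: det = 195·175 − 135·150 = 13875.
∂h/∂x = [(-0.8)·175 − (-0.5)·150] / 13875 = -0.004685
∂h/∂y = [195·(-0.5) − 135·(-0.8)] / 13875 = +0.0007568
|∇h| = √(-0.004685² + 0.0007568²) = 0.004746
Seepage velocity v = K·i/n = 0.49 × 0.004746 / 0.44 = 0.005285 ft/day.
t = 200 / 0.005285 = 3.784e+04 days = 104 years.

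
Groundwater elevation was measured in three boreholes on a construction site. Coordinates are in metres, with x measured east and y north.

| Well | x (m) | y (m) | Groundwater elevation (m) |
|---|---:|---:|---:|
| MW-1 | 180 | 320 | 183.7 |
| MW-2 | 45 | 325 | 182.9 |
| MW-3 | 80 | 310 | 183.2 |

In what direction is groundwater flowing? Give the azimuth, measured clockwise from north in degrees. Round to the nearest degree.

320°

Differences from MW-1: to MW-2 (Δx, Δy, Δh) = (-135, 5, -0.8); to MW-3 = (-100, -10, -0.5).
Determinant of the coordinate differences = (-135)·(-10) − (-100)·5 = 1850.
∂h/∂x = [(-0.8)·(-10) − (-0.5)·5] / 1850 = +0.005676
∂h/∂y = [(-135)·(-0.5) − (-100)·(-0.8)] / 1850 = -0.006757
Flow direction (−∇h) has components (-0.005676 E, +0.006757 N).
Azimuth = atan2(E, N) = atan2(-0.005676, +0.006757) = 320.0° ≈ 320°.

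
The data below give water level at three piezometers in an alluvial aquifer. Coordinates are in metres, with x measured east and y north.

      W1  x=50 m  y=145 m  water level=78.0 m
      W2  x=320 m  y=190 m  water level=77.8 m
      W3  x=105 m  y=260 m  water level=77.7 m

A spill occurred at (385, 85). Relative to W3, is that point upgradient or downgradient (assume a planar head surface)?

upgradient

With h = a·x + b·y + c and W1 as origin, the differences give:
  270·a + 45·b = -0.2
  55·a + 115·b = -0.3
Eliminate b (×115 and ×45, subtract): 28575·a = -9.50 → a = ∂h/∂x = -0.0003325
Back-substitute: b = ∂h/∂y = -0.002450.
Head at (385, 85) = 78.0 + (-0.0003325)·(335) + (-0.002450)·(-60) = 78.04 m.
That is higher than the 77.7 m at W3, so the point is upgradient.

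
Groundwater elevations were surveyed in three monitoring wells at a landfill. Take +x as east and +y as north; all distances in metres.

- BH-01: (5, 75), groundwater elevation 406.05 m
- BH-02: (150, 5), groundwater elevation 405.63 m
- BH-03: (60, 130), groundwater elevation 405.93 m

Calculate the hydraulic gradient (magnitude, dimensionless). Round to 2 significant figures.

0.0027

With h = a·x + b·y + c and BH-01 as origin, the differences give:
  145·a + (-70)·b = -0.42
  55·a + 55·b = -0.12
Eliminate b (×55 and ×(-70), subtract): 11825·a = -31.500 → a = ∂h/∂x = -0.002664
Back-substitute: b = ∂h/∂y = +0.0004820.
|∇h| = √(-0.002664² + 0.0004820²) = 0.002707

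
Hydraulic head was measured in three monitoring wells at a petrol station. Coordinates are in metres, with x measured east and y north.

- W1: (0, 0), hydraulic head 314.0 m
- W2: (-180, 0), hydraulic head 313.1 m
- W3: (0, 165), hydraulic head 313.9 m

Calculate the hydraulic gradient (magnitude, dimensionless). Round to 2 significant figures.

0.0050

∂h/∂x = (313.1 − 314.0) / (-180 − 0) = +0.005000
∂h/∂y = (313.9 − 314.0) / (165 − 0) = -0.0006061
|∇h| = √(0.005000² + -0.0006061²) = 0.005037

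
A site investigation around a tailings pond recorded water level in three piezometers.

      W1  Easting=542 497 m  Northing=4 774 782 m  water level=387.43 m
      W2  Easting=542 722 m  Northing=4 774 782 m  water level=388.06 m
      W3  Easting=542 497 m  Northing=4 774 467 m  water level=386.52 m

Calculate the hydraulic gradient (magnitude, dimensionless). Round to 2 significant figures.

∂h/∂x = (388.06 − 387.43) / (542722 − 542497) = +0.002800
∂h/∂y = (386.52 − 387.43) / (4774467 − 4774782) = +0.002889
|∇h| = √(0.002800² + 0.002889²) = 0.004023

0.0040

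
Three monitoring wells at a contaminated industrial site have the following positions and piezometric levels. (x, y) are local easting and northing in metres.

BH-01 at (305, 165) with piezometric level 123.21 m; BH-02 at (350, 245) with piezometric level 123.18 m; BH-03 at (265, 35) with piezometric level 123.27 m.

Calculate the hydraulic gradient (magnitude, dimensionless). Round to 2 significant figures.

Taking BH-01 as reference: BH-02−BH-01 = (45, 80, -0.03); BH-03−BH-01 = (-40, -130, +0.06).
Determinant of the coordinate differences = 45·(-130) − (-40)·80 = -2650.
∂h/∂x = [(-0.03)·(-130) − (+0.06)·80] / -2650 = +0.0003396
∂h/∂y = [45·(+0.06) − (-40)·(-0.03)] / -2650 = -0.0005660
|∇h| = √(0.0003396² + -0.0005660²) = 0.0006601

0.00066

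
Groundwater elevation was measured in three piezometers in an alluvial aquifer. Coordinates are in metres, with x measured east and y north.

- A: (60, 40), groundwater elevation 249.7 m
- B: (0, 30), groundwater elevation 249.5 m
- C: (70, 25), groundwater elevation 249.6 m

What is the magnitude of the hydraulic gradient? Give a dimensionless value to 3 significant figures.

0.00825

Three-point gradient (reference A): Δ to B = (-60, -10, -0.2), Δ to C = (10, -15, -0.1).
∂h/∂x = +0.002000, ∂h/∂y = +0.008000 (det = 1000).
|∇h| = √(0.002000² + 0.008000²) = 0.008246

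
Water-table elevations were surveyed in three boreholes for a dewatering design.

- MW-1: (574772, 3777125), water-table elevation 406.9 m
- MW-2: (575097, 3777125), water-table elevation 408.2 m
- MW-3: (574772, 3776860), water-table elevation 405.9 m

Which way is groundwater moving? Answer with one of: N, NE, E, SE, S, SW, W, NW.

∂h/∂x = (408.2 − 406.9) / (575097 − 574772) = +0.004000
∂h/∂y = (405.9 − 406.9) / (3776860 − 3777125) = +0.003774
Flow = −∇h = (-0.004000 east, -0.003774 north), which points southwest.

SW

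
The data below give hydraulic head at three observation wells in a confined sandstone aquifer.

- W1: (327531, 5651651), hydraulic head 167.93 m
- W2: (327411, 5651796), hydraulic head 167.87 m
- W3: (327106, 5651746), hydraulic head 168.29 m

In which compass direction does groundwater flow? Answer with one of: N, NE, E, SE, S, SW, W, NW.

NE

With h = a·x + b·y + c and W1 as origin, the differences give:
  (-120)·a + 145·b = -0.06
  (-425)·a + 95·b = +0.36
Eliminate b (×95 and ×145, subtract): 50225·a = -57.900 → a = ∂h/∂x = -0.001153
Back-substitute: b = ∂h/∂y = -0.001368.
Flow = −∇h = (+0.001153 east, +0.001368 north), which points northeast.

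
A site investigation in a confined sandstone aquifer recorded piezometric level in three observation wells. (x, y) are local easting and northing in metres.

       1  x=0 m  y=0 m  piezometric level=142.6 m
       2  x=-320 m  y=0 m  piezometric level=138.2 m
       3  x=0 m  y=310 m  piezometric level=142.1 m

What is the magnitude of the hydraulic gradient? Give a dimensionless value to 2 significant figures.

0.014

∂h/∂x = (138.2 − 142.6) / (-320 − 0) = +0.01375
∂h/∂y = (142.1 − 142.6) / (310 − 0) = -0.001613
|∇h| = √(0.01375² + -0.001613²) = 0.01384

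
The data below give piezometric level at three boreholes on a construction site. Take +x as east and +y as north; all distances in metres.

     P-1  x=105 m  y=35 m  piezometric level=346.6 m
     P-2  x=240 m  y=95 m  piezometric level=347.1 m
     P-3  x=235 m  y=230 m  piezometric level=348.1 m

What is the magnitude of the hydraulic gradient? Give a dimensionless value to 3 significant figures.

With h = a·x + b·y + c and P-1 as origin, the differences give:
  135·a + 60·b = +0.5
  130·a + 195·b = +1.5
Eliminate b (×195 and ×60, subtract): 18525·a = 7.50 → a = ∂h/∂x = +0.0004049
Back-substitute: b = ∂h/∂y = +0.007422.
|∇h| = √(0.0004049² + 0.007422²) = 0.007433

0.00743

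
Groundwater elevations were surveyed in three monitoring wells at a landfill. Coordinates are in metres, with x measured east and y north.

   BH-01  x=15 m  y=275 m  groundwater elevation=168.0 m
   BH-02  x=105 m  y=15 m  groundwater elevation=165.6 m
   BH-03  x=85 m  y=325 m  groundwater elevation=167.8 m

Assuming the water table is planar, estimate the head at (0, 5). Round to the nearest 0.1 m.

166.3 m

Three-point gradient (reference BH-01): Δ to BH-02 = (90, -260, -2.4), Δ to BH-03 = (70, 50, -0.2).
∂h/∂x = -0.007577, ∂h/∂y = +0.006608 (det = 22700).
h(0, 5) = 168.0 + (-0.007577)·(-15) + (+0.006608)·(-270) = 168.0 +0.114 -1.784 = 166.330 m.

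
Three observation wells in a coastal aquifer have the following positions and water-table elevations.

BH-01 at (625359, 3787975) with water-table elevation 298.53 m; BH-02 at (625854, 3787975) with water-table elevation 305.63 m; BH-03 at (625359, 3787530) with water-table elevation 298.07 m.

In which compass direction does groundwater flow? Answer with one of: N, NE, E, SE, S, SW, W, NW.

W

∂h/∂x = (305.63 − 298.53) / (625854 − 625359) = +0.01434
∂h/∂y = (298.07 − 298.53) / (3787530 − 3787975) = +0.001034
Flow = −∇h = (-0.01434 east, -0.001034 north), which points west.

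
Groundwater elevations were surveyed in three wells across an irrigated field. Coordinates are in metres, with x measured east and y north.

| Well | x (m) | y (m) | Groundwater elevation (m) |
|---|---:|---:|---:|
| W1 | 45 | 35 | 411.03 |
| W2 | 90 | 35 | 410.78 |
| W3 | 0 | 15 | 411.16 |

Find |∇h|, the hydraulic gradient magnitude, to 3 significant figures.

With h = a·x + b·y + c and W1 as origin, the differences give:
  45·a + 0·b = -0.25
  (-45)·a + (-20)·b = +0.13
Eliminate b (×(-20) and ×0, subtract): -900·a = 5.000 → a = ∂h/∂x = -0.005556
Back-substitute: b = ∂h/∂y = +0.006000.
|∇h| = √(-0.005556² + 0.006000²) = 0.008177

0.00818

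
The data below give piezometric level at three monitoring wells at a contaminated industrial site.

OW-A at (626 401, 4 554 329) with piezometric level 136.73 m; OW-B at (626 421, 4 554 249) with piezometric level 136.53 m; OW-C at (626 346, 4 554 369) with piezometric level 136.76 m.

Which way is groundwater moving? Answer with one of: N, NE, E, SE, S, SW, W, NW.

With h = a·x + b·y + c and OW-A as origin, the differences give:
  20·a + (-80)·b = -0.20
  (-55)·a + 40·b = +0.03
Eliminate b (×40 and ×(-80), subtract): -3600·a = -5.600 → a = ∂h/∂x = +0.001556
Back-substitute: b = ∂h/∂y = +0.002889.
Flow = −∇h = (-0.001556 east, -0.002889 north), which points southwest.

SW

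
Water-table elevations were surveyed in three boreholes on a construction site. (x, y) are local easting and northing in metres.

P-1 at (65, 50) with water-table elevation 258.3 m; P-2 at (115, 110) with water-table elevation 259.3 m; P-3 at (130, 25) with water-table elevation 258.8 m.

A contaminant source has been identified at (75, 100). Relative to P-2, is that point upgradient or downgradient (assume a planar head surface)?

Taking P-1 as reference: P-2−P-1 = (50, 60, +1.0); P-3−P-1 = (65, -25, +0.5).
Determinant of the coordinate differences = 50·(-25) − 65·60 = -5150.
∂h/∂x = [(+1.0)·(-25) − (+0.5)·60] / -5150 = +0.01068
∂h/∂y = [50·(+0.5) − 65·(+1.0)] / -5150 = +0.007767
Head at (75, 100) = 258.3 + (+0.01068)·(10) + (+0.007767)·(50) = 258.80 m.
That is lower than the 259.3 m at P-2, so the point is downgradient.

downgradient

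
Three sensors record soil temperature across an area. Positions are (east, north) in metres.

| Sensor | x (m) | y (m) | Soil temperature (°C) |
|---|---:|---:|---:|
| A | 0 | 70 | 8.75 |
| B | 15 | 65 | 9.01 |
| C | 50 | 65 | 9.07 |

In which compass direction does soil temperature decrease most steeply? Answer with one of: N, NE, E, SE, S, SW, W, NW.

N

Taking A as reference: B−A = (15, -5, +0.26); C−A = (50, -5, +0.32).
Solve a·Δx + b·Δy = ΔT: det = 15·(-5) − 50·(-5) = 175.
∂T/∂x = [(+0.26)·(-5) − (+0.32)·(-5)] / 175 = +0.001714
∂T/∂y = [15·(+0.32) − 50·(+0.26)] / 175 = -0.04686
Steepest decrease is along −∇f = (-0.001714 E, +0.04686 N) → north.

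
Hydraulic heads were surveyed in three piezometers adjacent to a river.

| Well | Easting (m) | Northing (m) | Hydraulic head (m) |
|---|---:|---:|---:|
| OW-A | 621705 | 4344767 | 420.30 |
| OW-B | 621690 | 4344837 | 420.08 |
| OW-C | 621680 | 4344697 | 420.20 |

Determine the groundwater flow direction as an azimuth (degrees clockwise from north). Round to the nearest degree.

280°

Differences from OW-A: to OW-B (Δx, Δy, Δh) = (-15, 70, -0.22); to OW-C = (-25, -70, -0.10).
Determinant of the coordinate differences = (-15)·(-70) − (-25)·70 = 2800.
∂h/∂x = [(-0.22)·(-70) − (-0.10)·70] / 2800 = +0.008000
∂h/∂y = [(-15)·(-0.10) − (-25)·(-0.22)] / 2800 = -0.001429
Flow direction (−∇h) has components (-0.008000 E, +0.001429 N).
Azimuth = atan2(E, N) = atan2(-0.008000, +0.001429) = 280.1° ≈ 280°.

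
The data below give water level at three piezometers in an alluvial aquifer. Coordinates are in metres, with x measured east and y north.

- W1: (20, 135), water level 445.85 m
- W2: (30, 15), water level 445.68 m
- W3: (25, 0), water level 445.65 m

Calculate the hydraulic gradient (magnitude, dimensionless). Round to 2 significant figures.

With h = a·x + b·y + c and W1 as origin, the differences give:
  10·a + (-120)·b = -0.17
  5·a + (-135)·b = -0.20
Eliminate b (×(-135) and ×(-120), subtract): -750·a = -1.050 → a = ∂h/∂x = +0.001400
Back-substitute: b = ∂h/∂y = +0.001533.
|∇h| = √(0.001400² + 0.001533²) = 0.002076

0.0021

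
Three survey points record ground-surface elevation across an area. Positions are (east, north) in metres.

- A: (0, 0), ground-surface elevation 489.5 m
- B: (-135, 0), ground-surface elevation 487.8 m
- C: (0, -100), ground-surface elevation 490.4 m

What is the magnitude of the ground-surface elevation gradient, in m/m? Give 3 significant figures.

∂z/∂x = (487.8 − 489.5) / (-135 − 0) = +0.01259
∂z/∂y = (490.4 − 489.5) / (-100 − 0) = -0.009000
|∇f| = √(0.01259² + -0.009000²) = 0.01548 m/m

0.0155 m/m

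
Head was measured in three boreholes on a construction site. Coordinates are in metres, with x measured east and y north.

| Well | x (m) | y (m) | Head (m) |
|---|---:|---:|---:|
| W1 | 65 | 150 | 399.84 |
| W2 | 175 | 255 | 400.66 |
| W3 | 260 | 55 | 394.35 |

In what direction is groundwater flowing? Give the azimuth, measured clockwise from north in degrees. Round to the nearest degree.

147°

Differences from W1: to W2 (Δx, Δy, Δh) = (110, 105, +0.82); to W3 = (195, -95, -5.49).
Solve a·Δx + b·Δy = Δh: det = 110·(-95) − 195·105 = -30925.
∂h/∂x = [(+0.82)·(-95) − (-5.49)·105] / -30925 = -0.01612
∂h/∂y = [110·(-5.49) − 195·(+0.82)] / -30925 = +0.02470
Flow direction (−∇h) has components (+0.01612 E, -0.02470 N).
Azimuth = atan2(E, N) = atan2(+0.01612, -0.02470) = 146.9° ≈ 147°.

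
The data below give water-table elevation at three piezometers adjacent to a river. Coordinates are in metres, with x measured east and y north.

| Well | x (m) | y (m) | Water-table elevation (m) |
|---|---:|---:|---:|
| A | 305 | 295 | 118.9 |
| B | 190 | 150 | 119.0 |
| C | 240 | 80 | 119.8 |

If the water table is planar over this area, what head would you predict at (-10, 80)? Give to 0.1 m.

Differences from A: to B (Δx, Δy, Δh) = (-115, -145, +0.1); to C = (-65, -215, +0.9).
Solve a·Δx + b·Δy = Δh: det = (-115)·(-215) − (-65)·(-145) = 15300.
∂h/∂x = [(+0.1)·(-215) − (+0.9)·(-145)] / 15300 = +0.007124
∂h/∂y = [(-115)·(+0.9) − (-65)·(+0.1)] / 15300 = -0.006340
h(-10, 80) = 118.9 + (+0.007124)·(-315) + (-0.006340)·(-215) = 118.9 -2.244 +1.363 = 118.019 m.

118.0 m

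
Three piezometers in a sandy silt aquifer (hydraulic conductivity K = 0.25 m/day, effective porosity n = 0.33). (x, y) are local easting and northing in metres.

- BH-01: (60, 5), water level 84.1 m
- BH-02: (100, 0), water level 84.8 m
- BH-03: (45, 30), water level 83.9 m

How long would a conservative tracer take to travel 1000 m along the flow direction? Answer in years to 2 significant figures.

200 years

Taking BH-01 as reference: BH-02−BH-01 = (40, -5, +0.7); BH-03−BH-01 = (-15, 25, -0.2).
Solve a·Δx + b·Δy = Δh: det = 40·25 − (-15)·(-5) = 925.
∂h/∂x = [(+0.7)·25 − (-0.2)·(-5)] / 925 = +0.01784
∂h/∂y = [40·(-0.2) − (-15)·(+0.7)] / 925 = +0.002703
|∇h| = √(0.01784² + 0.002703²) = 0.01804
Seepage velocity v = K·i/n = 0.25 × 0.01804 / 0.33 = 0.01367 m/day.
t = 1000 / 0.01367 = 7.315e+04 days = 200 years.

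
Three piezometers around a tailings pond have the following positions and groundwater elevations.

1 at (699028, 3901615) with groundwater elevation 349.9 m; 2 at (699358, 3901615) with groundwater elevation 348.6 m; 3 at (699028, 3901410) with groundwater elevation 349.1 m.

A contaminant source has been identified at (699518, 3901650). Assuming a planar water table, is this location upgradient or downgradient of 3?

downgradient

∂h/∂x = (348.6 − 349.9) / (699358 − 699028) = -0.003939
∂h/∂y = (349.1 − 349.9) / (3901410 − 3901615) = +0.003902
Head at (699518, 3901650) = 349.9 + (-0.003939)·(490) + (+0.003902)·(35) = 348.11 m.
That is lower than the 349.1 m at 3, so the point is downgradient.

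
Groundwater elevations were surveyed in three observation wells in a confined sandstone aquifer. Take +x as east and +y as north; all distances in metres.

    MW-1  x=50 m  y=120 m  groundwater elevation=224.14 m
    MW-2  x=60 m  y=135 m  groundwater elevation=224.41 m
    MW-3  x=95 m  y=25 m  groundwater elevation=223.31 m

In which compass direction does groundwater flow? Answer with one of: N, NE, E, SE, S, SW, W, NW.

SW

Taking MW-1 as reference: MW-2−MW-1 = (10, 15, +0.27); MW-3−MW-1 = (45, -95, -0.83).
Determinant of the coordinate differences = 10·(-95) − 45·15 = -1625.
∂h/∂x = [(+0.27)·(-95) − (-0.83)·15] / -1625 = +0.008123
∂h/∂y = [10·(-0.83) − 45·(+0.27)] / -1625 = +0.01258
Flow = −∇h = (-0.008123 east, -0.01258 north), which points southwest.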